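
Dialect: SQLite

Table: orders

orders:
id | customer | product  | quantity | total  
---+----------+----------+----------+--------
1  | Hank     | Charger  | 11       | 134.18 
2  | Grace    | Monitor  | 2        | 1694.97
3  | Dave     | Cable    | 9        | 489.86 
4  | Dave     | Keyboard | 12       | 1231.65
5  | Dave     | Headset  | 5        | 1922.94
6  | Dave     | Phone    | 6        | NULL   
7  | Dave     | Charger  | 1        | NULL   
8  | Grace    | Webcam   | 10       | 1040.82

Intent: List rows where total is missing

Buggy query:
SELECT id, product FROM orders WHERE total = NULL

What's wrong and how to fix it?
Bug: Comparing to NULL with '=' never matches; NULL = NULL is unknown, not true

Fix: Replace '= NULL' with 'IS NULL'

Corrected query:
SELECT id, product FROM orders WHERE total IS NULL

Result:
id | product
---+--------
6  | Phone  
7  | Charger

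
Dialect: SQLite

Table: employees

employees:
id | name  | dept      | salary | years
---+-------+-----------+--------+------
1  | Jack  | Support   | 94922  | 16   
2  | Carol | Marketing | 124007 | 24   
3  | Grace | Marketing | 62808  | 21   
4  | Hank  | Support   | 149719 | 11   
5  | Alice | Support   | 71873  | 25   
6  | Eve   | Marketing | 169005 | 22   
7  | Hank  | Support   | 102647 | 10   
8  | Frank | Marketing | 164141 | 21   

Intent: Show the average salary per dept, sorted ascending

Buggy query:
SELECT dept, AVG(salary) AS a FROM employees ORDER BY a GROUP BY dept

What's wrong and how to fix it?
Bug: GROUP BY must precede ORDER BY

Fix: Move ORDER BY to the end, after GROUP BY

Corrected query:
SELECT dept, AVG(salary) AS a FROM employees GROUP BY dept ORDER BY a

Result:
dept      | a        
----------+----------
Support   | 104790.25
Marketing | 129990.25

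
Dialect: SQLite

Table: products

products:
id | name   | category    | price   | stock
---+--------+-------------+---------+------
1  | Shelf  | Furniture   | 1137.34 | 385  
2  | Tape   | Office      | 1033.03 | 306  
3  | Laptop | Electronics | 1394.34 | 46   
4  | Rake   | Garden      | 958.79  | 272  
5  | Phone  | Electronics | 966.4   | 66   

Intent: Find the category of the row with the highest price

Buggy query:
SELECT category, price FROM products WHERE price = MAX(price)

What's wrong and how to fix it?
Bug: MAX(price) is an aggregate and cannot be used directly in WHERE

Fix: Wrap MAX in a scalar subquery so WHERE compares against a single value

Corrected query:
SELECT category, price FROM products WHERE price = (SELECT MAX(price) FROM products)

Result:
category    | price  
------------+--------
Electronics | 1394.34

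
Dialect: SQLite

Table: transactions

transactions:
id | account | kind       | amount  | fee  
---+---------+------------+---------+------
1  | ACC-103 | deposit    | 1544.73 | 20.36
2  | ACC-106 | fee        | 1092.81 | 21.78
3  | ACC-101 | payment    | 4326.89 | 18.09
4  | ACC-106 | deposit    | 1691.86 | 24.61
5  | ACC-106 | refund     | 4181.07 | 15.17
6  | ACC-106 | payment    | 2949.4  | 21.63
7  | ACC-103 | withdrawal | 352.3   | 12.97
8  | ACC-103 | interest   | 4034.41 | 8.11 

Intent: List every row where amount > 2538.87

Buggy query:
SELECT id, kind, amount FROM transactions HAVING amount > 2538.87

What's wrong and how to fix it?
Bug: HAVING filters the output of aggregation, but this query has no GROUP BY and no aggregate functions, so SQLite rejects it (HAVING clause on a non-aggregate query); the condition here is per row

Fix: Use WHERE for row-level filtering

Corrected query:
SELECT id, kind, amount FROM transactions WHERE amount > 2538.87

Result:
id | kind     | amount 
---+----------+--------
3  | payment  | 4326.89
5  | refund   | 4181.07
6  | payment  | 2949.4 
8  | interest | 4034.41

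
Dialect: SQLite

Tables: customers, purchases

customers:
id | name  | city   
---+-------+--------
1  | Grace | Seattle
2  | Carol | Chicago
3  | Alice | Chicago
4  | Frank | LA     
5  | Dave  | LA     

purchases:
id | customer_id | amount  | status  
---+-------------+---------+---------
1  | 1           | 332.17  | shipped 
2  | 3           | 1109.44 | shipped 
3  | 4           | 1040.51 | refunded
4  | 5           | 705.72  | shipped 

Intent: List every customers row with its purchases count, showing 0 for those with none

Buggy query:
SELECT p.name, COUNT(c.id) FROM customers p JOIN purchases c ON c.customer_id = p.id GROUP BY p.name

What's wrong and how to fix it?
Bug: INNER JOIN drops customers rows that have no matching purchases rows

Fix: Switch to LEFT JOIN to retain unmatched parent rows

Corrected query:
SELECT p.name, COUNT(c.id) FROM customers p LEFT JOIN purchases c ON c.customer_id = p.id GROUP BY p.name

Result:
name  | COUNT(c.id)
------+------------
Alice | 1          
Carol | 0          
Dave  | 1          
Frank | 1          
Grace | 1          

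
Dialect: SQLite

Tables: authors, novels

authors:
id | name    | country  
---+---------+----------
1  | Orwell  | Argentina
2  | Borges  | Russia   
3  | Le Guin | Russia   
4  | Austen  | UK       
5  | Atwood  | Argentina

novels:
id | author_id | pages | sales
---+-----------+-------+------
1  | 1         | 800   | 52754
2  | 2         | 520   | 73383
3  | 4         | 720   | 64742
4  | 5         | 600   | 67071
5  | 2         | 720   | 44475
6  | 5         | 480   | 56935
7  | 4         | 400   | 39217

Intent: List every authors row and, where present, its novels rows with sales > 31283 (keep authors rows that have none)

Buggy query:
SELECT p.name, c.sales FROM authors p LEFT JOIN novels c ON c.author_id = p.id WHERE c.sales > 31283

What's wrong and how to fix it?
Bug: A WHERE condition on the right-hand table after LEFT JOIN drops unmatched parents

Fix: Put 'c.sales > 31283' in the JOIN's ON clause instead of WHERE

Corrected query:
SELECT p.name, c.sales FROM authors p LEFT JOIN novels c ON c.author_id = p.id AND c.sales > 31283

Result:
name    | sales
--------+------
Orwell  | 52754
Borges  | 44475
Borges  | 73383
Le Guin | NULL 
Austen  | 39217
Austen  | 64742
Atwood  | 56935
Atwood  | 67071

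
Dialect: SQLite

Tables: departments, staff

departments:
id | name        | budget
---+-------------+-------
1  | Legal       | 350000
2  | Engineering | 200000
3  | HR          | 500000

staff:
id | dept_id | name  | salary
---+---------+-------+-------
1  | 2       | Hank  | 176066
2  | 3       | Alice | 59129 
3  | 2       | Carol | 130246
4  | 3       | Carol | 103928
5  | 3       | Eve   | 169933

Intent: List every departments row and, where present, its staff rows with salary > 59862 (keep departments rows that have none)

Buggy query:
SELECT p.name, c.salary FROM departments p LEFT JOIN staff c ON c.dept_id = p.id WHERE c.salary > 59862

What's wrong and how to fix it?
Bug: A WHERE condition on the right-hand table after LEFT JOIN drops unmatched parents

Fix: Move the right-table condition into the ON clause so unmatched parents are kept

Corrected query:
SELECT p.name, c.salary FROM departments p LEFT JOIN staff c ON c.dept_id = p.id AND c.salary > 59862

Result:
name        | salary
------------+-------
Legal       | NULL  
Engineering | 130246
Engineering | 176066
HR          | 103928
HR          | 169933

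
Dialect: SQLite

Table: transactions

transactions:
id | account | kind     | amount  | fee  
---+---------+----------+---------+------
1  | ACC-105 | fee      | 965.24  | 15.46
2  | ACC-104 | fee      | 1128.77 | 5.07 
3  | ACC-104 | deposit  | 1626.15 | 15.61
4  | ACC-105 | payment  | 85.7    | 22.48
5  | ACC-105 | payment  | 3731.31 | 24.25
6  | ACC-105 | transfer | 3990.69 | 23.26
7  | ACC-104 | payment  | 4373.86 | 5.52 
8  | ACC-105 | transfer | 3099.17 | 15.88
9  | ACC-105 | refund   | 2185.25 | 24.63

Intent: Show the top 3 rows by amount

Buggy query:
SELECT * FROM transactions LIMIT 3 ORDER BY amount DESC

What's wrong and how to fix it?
Bug: LIMIT must come after ORDER BY

Fix: Swap the clauses: ORDER BY first, then LIMIT

Corrected query:
SELECT * FROM transactions ORDER BY amount DESC LIMIT 3

Result:
id | account | kind     | amount  | fee  
---+---------+----------+---------+------
7  | ACC-104 | payment  | 4373.86 | 5.52 
6  | ACC-105 | transfer | 3990.69 | 23.26
5  | ACC-105 | payment  | 3731.31 | 24.25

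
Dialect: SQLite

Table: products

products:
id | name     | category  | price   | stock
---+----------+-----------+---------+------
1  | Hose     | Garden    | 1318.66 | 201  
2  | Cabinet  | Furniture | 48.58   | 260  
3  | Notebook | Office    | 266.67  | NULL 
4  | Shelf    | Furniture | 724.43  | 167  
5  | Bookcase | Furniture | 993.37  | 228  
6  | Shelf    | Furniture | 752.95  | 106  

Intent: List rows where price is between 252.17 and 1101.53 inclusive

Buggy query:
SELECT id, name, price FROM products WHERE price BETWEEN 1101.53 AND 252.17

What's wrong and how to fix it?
Bug: BETWEEN expects the lower bound first; with 1101.53 AND 252.17 the range is empty

Fix: Swap the bounds so the smaller value comes first

Corrected query:
SELECT id, name, price FROM products WHERE price BETWEEN 252.17 AND 1101.53

Result:
id | name     | price 
---+----------+-------
3  | Notebook | 266.67
4  | Shelf    | 724.43
5  | Bookcase | 993.37
6  | Shelf    | 752.95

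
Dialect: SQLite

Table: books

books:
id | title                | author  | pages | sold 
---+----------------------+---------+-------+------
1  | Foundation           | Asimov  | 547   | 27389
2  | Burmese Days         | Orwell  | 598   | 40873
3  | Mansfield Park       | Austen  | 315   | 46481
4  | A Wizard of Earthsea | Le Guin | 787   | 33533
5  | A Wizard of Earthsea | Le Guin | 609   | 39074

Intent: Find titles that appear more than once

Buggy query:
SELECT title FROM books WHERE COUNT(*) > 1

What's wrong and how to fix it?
Bug: WHERE can't reference COUNT(*); aggregates are computed after WHERE

Fix: Group first, then use HAVING for the count condition

Corrected query:
SELECT title FROM books GROUP BY title HAVING COUNT(*) > 1

Result:
title               
--------------------
A Wizard of Earthsea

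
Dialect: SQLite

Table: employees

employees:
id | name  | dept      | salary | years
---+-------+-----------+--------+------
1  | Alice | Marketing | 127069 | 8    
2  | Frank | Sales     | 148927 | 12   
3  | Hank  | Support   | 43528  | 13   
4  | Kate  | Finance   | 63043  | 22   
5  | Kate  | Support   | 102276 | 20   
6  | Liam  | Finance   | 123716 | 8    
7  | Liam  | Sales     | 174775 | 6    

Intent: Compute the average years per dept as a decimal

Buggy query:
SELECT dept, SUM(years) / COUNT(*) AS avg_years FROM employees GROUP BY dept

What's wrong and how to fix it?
Bug: SUM(years) and COUNT(*) are both integers; the division truncates the fractional part

Fix: Multiply by 1.0 (or CAST to REAL) to force floating-point division

Corrected query:
SELECT dept, SUM(years) * 1.0 / COUNT(*) AS avg_years FROM employees GROUP BY dept

Result:
dept      | avg_years
----------+----------
Finance   | 15       
Marketing | 8        
Sales     | 9        
Support   | 16.5     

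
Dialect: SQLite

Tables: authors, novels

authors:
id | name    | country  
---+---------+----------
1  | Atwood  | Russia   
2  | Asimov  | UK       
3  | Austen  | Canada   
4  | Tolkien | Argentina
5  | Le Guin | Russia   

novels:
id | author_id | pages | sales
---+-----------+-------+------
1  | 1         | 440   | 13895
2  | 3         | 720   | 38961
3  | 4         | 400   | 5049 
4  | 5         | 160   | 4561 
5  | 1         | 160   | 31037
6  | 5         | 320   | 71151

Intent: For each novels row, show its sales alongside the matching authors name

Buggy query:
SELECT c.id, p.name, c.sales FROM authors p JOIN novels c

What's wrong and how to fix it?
Bug: Missing join condition: each novels row is matched to all authors rows instead of just its own

Fix: Add ON c.author_id = p.id to the JOIN

Corrected query:
SELECT c.id, p.name, c.sales FROM authors p JOIN novels c ON c.author_id = p.id

Result:
id | name    | sales
---+---------+------
1  | Atwood  | 13895
2  | Austen  | 38961
3  | Tolkien | 5049 
4  | Le Guin | 4561 
5  | Atwood  | 31037
6  | Le Guin | 71151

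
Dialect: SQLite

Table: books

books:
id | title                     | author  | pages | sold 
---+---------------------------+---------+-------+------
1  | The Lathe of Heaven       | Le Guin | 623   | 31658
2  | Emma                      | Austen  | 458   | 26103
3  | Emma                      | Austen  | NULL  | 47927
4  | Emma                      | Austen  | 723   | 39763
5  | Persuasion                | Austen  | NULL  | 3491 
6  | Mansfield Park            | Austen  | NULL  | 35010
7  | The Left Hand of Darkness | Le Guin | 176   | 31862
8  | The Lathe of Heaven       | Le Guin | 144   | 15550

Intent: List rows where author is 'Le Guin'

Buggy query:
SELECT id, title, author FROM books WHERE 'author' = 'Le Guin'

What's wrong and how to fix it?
Bug: Single quotes denote string literals in SQL; the column name is being compared as a constant string

Fix: Remove the quotes around the column name (or use double quotes for an identifier)

Corrected query:
SELECT id, title, author FROM books WHERE author = 'Le Guin'

Result:
id | title                     | author 
---+---------------------------+--------
1  | The Lathe of Heaven       | Le Guin
7  | The Left Hand of Darkness | Le Guin
8  | The Lathe of Heaven       | Le Guin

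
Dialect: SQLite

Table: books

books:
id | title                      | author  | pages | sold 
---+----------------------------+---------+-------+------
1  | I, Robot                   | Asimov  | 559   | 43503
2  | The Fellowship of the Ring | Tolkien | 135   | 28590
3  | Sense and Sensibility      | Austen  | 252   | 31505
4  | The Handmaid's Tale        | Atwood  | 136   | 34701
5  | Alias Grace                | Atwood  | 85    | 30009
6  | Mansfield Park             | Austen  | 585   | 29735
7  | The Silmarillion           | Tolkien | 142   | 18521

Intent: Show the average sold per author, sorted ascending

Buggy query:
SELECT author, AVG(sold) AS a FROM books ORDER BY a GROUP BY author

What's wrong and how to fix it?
Bug: GROUP BY must precede ORDER BY

Fix: Move ORDER BY to the end, after GROUP BY

Corrected query:
SELECT author, AVG(sold) AS a FROM books GROUP BY author ORDER BY a

Result:
author  | a      
--------+--------
Tolkien | 23555.5
Austen  | 30620  
Atwood  | 32355  
Asimov  | 43503  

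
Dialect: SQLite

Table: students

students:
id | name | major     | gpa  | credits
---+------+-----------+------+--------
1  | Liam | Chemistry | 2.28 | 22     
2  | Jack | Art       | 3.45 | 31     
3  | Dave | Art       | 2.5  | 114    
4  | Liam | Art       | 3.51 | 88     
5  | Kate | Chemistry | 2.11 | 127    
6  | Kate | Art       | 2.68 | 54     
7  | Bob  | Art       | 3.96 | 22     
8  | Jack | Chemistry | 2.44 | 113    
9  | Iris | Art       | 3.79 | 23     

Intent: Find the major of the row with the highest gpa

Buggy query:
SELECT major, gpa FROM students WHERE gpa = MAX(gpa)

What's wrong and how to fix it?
Bug: MAX(gpa) is an aggregate and cannot be used directly in WHERE

Fix: Wrap MAX in a scalar subquery so WHERE compares against a single value

Corrected query:
SELECT major, gpa FROM students WHERE gpa = (SELECT MAX(gpa) FROM students)

Result:
major | gpa 
------+-----
Art   | 3.96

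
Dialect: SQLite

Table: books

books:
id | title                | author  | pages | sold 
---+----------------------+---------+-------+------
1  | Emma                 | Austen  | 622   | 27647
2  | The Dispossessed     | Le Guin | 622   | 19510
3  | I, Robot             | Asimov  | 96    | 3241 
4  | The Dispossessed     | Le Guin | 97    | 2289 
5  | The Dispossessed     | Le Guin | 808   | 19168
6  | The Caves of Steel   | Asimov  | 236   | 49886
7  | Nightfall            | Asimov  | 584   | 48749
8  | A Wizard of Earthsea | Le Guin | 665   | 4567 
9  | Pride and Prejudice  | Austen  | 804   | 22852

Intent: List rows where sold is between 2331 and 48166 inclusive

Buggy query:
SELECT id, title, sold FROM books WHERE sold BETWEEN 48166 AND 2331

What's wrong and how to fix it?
Bug: The bounds are reversed; BETWEEN a AND b requires a <= b to match anything

Fix: Swap the bounds so the smaller value comes first

Corrected query:
SELECT id, title, sold FROM books WHERE sold BETWEEN 2331 AND 48166

Result:
id | title                | sold 
---+----------------------+------
1  | Emma                 | 27647
2  | The Dispossessed     | 19510
3  | I, Robot             | 3241 
5  | The Dispossessed     | 19168
8  | A Wizard of Earthsea | 4567 
9  | Pride and Prejudice  | 22852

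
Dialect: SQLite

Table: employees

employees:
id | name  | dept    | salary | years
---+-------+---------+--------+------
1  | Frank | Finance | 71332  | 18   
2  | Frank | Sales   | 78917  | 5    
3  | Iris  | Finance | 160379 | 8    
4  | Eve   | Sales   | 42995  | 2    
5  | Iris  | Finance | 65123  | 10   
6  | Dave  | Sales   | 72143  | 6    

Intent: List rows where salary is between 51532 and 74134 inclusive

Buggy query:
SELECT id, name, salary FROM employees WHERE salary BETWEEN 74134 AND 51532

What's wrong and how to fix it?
Bug: The bounds are reversed; BETWEEN a AND b requires a <= b to match anything

Fix: Swap the bounds so the smaller value comes first

Corrected query:
SELECT id, name, salary FROM employees WHERE salary BETWEEN 51532 AND 74134

Result:
id | name  | salary
---+-------+-------
1  | Frank | 71332 
5  | Iris  | 65123 
6  | Dave  | 72143 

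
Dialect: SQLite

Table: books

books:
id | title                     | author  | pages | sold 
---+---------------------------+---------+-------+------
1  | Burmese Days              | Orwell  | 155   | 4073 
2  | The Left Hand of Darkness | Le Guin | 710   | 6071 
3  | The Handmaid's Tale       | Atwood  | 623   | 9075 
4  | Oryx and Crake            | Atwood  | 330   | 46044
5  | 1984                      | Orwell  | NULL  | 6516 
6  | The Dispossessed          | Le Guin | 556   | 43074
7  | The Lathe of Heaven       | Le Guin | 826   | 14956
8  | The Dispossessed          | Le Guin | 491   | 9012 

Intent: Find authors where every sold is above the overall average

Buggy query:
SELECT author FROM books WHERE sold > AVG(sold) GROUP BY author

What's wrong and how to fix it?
Bug: WHERE evaluates per row before aggregation, so AVG() is unavailable

Fix: Use a subquery for AVG and a HAVING MIN(...) filter so the condition holds for every row in the group

Corrected query:
SELECT author FROM books GROUP BY author HAVING MIN(sold) > (SELECT AVG(sold) FROM books)

Result:
(no rows)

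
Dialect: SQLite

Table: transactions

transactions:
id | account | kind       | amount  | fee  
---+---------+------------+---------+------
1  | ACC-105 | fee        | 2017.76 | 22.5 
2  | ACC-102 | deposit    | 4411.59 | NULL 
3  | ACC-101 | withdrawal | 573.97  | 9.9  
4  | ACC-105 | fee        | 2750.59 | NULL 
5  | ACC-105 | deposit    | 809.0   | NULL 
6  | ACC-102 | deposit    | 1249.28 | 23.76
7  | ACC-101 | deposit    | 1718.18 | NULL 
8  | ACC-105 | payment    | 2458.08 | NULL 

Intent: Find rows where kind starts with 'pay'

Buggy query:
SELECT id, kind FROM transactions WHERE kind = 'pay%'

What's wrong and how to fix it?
Bug: '=' compares the literal string including the % character; pattern matching needs LIKE

Fix: Replace '=' with LIKE so 'pay%' is treated as a pattern

Corrected query:
SELECT id, kind FROM transactions WHERE kind LIKE 'pay%'

Result:
id | kind   
---+--------
8  | payment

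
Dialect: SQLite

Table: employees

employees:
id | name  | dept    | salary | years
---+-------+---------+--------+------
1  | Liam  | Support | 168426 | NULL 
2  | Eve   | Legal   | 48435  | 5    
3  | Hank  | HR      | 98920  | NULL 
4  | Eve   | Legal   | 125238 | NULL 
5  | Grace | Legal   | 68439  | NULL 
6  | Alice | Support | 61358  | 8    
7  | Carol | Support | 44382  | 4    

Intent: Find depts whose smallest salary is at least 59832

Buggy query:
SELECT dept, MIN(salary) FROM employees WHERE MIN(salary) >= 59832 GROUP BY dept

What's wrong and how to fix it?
Bug: MIN() in WHERE is a misuse of aggregate

Fix: Replace WHERE with HAVING after the GROUP BY

Corrected query:
SELECT dept, MIN(salary) FROM employees GROUP BY dept HAVING MIN(salary) >= 59832

Result:
dept | MIN(salary)
-----+------------
HR   | 98920      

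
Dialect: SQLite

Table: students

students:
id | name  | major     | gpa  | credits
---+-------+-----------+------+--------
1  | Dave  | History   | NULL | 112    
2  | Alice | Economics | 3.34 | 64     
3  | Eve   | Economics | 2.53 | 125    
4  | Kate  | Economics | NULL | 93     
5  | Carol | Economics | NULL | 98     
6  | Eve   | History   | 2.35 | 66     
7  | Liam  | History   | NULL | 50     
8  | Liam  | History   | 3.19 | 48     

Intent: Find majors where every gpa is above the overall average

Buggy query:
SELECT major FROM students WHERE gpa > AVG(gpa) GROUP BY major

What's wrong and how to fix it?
Bug: WHERE evaluates per row before aggregation, so AVG() is unavailable

Fix: Compute the overall average in a scalar subquery and compare each group's MIN against it in HAVING

Corrected query:
SELECT major FROM students GROUP BY major HAVING MIN(gpa) > (SELECT AVG(gpa) FROM students)

Result:
(no rows)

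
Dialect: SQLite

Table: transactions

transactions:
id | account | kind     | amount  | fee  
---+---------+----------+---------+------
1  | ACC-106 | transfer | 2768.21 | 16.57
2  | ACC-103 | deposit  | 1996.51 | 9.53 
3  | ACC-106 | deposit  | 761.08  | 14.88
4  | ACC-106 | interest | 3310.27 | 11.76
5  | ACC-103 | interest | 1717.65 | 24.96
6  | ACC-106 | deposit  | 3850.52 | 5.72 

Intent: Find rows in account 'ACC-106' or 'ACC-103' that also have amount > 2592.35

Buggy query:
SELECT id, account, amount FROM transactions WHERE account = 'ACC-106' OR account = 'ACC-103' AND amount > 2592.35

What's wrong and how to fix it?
Bug: AND binds tighter than OR, so this parses as account = 'ACC-106' OR (account = 'ACC-103' AND amount > 2592.35)

Fix: Group the OR with parentheses (or use IN), then AND the threshold

Corrected query:
SELECT id, account, amount FROM transactions WHERE (account = 'ACC-106' OR account = 'ACC-103') AND amount > 2592.35

Result:
id | account | amount 
---+---------+--------
1  | ACC-106 | 2768.21
4  | ACC-106 | 3310.27
6  | ACC-106 | 3850.52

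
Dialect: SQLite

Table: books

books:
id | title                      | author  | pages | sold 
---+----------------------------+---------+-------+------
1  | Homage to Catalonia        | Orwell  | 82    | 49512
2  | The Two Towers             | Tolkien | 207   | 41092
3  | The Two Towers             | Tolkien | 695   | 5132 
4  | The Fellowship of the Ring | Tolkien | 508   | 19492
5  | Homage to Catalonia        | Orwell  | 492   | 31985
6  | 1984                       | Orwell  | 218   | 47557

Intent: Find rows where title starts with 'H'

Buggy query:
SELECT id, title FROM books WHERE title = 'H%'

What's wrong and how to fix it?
Bug: '=' compares the literal string including the % character; pattern matching needs LIKE

Fix: Replace '=' with LIKE so 'H%' is treated as a pattern

Corrected query:
SELECT id, title FROM books WHERE title LIKE 'H%'

Result:
id | title              
---+--------------------
1  | Homage to Catalonia
5  | Homage to Catalonia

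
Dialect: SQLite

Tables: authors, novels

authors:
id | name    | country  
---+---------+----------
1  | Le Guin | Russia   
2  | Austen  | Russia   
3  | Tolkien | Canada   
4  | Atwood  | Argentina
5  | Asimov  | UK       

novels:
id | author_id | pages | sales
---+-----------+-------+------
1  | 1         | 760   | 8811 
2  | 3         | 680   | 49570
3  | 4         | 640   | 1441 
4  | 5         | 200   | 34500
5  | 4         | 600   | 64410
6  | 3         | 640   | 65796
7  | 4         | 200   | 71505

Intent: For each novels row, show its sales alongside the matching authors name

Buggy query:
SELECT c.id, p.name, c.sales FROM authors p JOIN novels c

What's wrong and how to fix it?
Bug: Missing join condition: each novels row is matched to all authors rows instead of just its own

Fix: Add ON c.author_id = p.id to the JOIN

Corrected query:
SELECT c.id, p.name, c.sales FROM authors p JOIN novels c ON c.author_id = p.id

Result:
id | name    | sales
---+---------+------
1  | Le Guin | 8811 
2  | Tolkien | 49570
3  | Atwood  | 1441 
4  | Asimov  | 34500
5  | Atwood  | 64410
6  | Tolkien | 65796
7  | Atwood  | 71505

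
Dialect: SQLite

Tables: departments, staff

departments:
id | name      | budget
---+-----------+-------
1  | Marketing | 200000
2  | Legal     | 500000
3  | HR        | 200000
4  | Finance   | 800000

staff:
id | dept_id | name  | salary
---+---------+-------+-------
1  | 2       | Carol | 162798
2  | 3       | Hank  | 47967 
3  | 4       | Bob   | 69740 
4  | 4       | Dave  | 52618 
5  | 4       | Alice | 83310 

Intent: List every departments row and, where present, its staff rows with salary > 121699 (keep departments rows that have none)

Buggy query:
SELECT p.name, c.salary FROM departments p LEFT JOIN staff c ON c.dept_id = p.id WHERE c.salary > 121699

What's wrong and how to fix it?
Bug: A WHERE condition on the right-hand table after LEFT JOIN drops unmatched parents

Fix: Move the right-table condition into the ON clause so unmatched parents are kept

Corrected query:
SELECT p.name, c.salary FROM departments p LEFT JOIN staff c ON c.dept_id = p.id AND c.salary > 121699

Result:
name      | salary
----------+-------
Marketing | NULL  
Legal     | 162798
HR        | NULL  
Finance   | NULL  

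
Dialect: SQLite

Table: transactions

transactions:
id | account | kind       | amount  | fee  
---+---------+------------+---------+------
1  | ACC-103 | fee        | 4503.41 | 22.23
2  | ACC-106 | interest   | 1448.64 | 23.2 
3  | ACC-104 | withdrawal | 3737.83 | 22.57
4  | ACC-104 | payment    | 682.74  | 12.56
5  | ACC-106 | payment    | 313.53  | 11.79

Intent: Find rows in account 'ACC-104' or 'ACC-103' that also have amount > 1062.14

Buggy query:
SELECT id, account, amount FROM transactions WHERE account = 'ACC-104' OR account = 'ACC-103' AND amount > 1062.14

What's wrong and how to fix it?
Bug: Without parentheses, AND is evaluated before OR, so the amount filter only applies to the 'ACC-103' branch

Fix: Add parentheses around the OR so the AND applies to both alternatives

Corrected query:
SELECT id, account, amount FROM transactions WHERE (account = 'ACC-104' OR account = 'ACC-103') AND amount > 1062.14

Result:
id | account | amount 
---+---------+--------
1  | ACC-103 | 4503.41
3  | ACC-104 | 3737.83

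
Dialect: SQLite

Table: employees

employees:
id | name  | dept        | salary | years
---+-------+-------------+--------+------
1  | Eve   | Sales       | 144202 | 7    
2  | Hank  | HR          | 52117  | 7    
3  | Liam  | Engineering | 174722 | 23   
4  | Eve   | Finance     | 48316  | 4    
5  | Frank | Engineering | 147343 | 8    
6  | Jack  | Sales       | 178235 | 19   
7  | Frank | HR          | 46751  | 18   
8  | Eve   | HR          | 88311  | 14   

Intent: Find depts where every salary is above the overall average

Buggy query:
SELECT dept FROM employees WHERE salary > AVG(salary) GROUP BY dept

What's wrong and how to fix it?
Bug: WHERE evaluates per row before aggregation, so AVG() is unavailable

Fix: Use a subquery for AVG and a HAVING MIN(...) filter so the condition holds for every row in the group

Corrected query:
SELECT dept FROM employees GROUP BY dept HAVING MIN(salary) > (SELECT AVG(salary) FROM employees)

Result:
dept       
-----------
Engineering
Sales      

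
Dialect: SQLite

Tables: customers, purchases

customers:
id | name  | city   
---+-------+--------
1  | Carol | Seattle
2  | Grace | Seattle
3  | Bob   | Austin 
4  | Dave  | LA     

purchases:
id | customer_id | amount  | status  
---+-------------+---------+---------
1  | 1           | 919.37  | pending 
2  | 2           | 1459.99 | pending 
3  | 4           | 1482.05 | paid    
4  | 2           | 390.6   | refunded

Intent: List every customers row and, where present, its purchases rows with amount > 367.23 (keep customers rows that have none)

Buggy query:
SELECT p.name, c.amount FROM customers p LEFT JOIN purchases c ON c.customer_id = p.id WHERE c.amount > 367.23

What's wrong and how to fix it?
Bug: Filtering c.amount in WHERE discards the NULL rows produced by LEFT JOIN, turning it into an inner join

Fix: Move the right-table condition into the ON clause so unmatched parents are kept

Corrected query:
SELECT p.name, c.amount FROM customers p LEFT JOIN purchases c ON c.customer_id = p.id AND c.amount > 367.23

Result:
name  | amount 
------+--------
Carol | 919.37 
Grace | 390.6  
Grace | 1459.99
Bob   | NULL   
Dave  | 1482.05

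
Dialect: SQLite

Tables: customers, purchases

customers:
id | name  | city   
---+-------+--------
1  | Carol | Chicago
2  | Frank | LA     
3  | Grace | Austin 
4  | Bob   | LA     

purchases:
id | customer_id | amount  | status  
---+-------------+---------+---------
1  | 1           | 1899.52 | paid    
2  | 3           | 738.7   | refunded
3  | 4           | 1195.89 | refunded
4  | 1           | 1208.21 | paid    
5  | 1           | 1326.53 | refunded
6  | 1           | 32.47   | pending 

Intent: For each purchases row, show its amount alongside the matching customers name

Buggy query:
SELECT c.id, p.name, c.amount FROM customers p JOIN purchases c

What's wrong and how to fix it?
Bug: JOIN with no ON clause produces a cartesian product; every purchases row pairs with every customers row

Fix: Specify the join condition linking the foreign key to the parent id

Corrected query:
SELECT c.id, p.name, c.amount FROM customers p JOIN purchases c ON c.customer_id = p.id

Result:
id | name  | amount 
---+-------+--------
1  | Carol | 1899.52
2  | Grace | 738.7  
3  | Bob   | 1195.89
4  | Carol | 1208.21
5  | Carol | 1326.53
6  | Carol | 32.47  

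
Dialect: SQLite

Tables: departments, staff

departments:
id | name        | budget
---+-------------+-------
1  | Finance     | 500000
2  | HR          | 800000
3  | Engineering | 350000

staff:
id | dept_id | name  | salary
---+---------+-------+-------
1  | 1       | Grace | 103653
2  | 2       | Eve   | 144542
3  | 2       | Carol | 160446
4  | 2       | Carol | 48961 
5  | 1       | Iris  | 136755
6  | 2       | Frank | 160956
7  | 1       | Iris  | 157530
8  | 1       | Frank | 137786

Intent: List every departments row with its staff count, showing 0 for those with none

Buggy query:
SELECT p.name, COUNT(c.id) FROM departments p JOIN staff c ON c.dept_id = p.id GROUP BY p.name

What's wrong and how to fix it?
Bug: An inner join excludes parents with zero children

Fix: Switch to LEFT JOIN to retain unmatched parent rows

Corrected query:
SELECT p.name, COUNT(c.id) FROM departments p LEFT JOIN staff c ON c.dept_id = p.id GROUP BY p.name

Result:
name        | COUNT(c.id)
------------+------------
Engineering | 0          
Finance     | 4          
HR          | 4          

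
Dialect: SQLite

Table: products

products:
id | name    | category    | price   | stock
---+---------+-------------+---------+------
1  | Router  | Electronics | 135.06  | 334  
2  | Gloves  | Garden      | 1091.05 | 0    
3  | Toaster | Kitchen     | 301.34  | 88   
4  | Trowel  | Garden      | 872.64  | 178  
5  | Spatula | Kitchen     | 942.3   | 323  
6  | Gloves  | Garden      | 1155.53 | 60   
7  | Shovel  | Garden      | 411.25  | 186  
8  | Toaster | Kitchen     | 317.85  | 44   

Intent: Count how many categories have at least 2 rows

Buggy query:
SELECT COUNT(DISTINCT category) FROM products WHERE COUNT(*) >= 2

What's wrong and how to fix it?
Bug: COUNT(*) cannot appear in WHERE; the per-group count doesn't exist yet

Fix: Group first with HAVING COUNT(*) >= 2, then COUNT the resulting groups

Corrected query:
SELECT COUNT(*) FROM (SELECT category FROM products GROUP BY category HAVING COUNT(*) >= 2)

Result:
COUNT(*)
--------
2       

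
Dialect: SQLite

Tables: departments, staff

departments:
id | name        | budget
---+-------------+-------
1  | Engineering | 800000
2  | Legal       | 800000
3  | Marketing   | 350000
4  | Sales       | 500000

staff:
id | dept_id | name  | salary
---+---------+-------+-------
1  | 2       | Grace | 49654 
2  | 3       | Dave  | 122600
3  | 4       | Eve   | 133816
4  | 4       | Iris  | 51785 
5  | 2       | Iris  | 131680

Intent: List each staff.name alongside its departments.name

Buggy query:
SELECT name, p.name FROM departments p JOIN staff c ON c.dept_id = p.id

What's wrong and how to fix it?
Bug: 'name' exists in both joined tables, so the database can't tell which one is meant

Fix: Prefix ambiguous columns with the table alias

Corrected query:
SELECT c.name, p.name FROM departments p JOIN staff c ON c.dept_id = p.id

Result:
name  | name     
------+----------
Grace | Legal    
Dave  | Marketing
Eve   | Sales    
Iris  | Sales    
Iris  | Legal    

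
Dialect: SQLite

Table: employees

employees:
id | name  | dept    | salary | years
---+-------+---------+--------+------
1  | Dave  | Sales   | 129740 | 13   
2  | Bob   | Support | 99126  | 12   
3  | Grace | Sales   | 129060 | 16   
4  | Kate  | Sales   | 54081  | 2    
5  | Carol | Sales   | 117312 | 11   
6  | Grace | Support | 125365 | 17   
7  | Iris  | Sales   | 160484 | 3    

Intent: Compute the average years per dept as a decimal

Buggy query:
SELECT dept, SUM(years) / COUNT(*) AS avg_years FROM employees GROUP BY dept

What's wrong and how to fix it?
Bug: Both operands are integers, so '/' performs integer division and truncates

Fix: Multiply by 1.0 (or CAST to REAL) to force floating-point division

Corrected query:
SELECT dept, SUM(years) * 1.0 / COUNT(*) AS avg_years FROM employees GROUP BY dept

Result:
dept    | avg_years
--------+----------
Sales   | 9        
Support | 14.5     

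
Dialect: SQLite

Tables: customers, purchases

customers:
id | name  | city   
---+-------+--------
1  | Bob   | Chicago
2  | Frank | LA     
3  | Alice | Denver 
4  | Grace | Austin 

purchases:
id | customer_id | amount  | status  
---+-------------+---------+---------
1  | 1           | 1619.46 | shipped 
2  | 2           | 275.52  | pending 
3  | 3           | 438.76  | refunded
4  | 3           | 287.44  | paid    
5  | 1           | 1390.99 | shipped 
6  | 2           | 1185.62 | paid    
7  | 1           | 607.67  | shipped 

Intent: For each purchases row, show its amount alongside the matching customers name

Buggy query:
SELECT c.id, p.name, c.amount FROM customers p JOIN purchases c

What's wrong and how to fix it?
Bug: JOIN with no ON clause produces a cartesian product; every purchases row pairs with every customers row

Fix: Specify the join condition linking the foreign key to the parent id

Corrected query:
SELECT c.id, p.name, c.amount FROM customers p JOIN purchases c ON c.customer_id = p.id

Result:
id | name  | amount 
---+-------+--------
1  | Bob   | 1619.46
2  | Frank | 275.52 
3  | Alice | 438.76 
4  | Alice | 287.44 
5  | Bob   | 1390.99
6  | Frank | 1185.62
7  | Bob   | 607.67 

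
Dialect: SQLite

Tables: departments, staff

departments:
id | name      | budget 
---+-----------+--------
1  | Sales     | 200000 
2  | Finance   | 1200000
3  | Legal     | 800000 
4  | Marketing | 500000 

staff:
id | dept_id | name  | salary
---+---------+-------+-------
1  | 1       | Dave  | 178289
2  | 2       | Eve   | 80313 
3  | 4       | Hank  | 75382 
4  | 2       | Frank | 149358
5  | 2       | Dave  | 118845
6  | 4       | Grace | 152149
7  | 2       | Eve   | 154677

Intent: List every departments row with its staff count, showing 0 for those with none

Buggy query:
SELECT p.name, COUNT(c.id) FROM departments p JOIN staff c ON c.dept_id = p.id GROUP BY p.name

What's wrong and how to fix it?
Bug: An inner join excludes parents with zero children

Fix: Switch to LEFT JOIN to retain unmatched parent rows

Corrected query:
SELECT p.name, COUNT(c.id) FROM departments p LEFT JOIN staff c ON c.dept_id = p.id GROUP BY p.name

Result:
name      | COUNT(c.id)
----------+------------
Finance   | 4          
Legal     | 0          
Marketing | 2          
Sales     | 1          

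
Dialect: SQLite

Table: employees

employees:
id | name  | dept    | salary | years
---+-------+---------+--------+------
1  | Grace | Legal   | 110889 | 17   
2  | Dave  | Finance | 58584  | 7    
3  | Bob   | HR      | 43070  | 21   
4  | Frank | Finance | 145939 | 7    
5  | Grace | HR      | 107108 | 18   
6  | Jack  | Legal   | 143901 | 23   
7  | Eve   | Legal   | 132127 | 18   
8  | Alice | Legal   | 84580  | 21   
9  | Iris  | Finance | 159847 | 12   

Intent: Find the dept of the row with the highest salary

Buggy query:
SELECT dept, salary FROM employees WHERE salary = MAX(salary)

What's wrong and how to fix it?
Bug: WHERE is evaluated per row; an aggregate over the whole table isn't defined there

Fix: Use a subquery: WHERE salary = (SELECT MAX(salary) FROM employees)

Corrected query:
SELECT dept, salary FROM employees WHERE salary = (SELECT MAX(salary) FROM employees)

Result:
dept    | salary
--------+-------
Finance | 159847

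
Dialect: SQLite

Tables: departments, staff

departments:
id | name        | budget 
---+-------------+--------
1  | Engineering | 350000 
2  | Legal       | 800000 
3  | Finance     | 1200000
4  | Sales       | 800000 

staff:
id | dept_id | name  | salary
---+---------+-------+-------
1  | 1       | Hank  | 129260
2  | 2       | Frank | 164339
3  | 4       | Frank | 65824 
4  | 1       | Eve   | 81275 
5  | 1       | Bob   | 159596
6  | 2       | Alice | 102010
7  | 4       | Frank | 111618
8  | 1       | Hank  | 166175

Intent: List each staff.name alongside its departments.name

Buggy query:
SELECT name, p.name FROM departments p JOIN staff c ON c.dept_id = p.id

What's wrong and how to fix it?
Bug: Both tables have a 'name' column; the unqualified reference is ambiguous

Fix: Qualify the column with its table alias (c.name)

Corrected query:
SELECT c.name, p.name FROM departments p JOIN staff c ON c.dept_id = p.id

Result:
name  | name       
------+------------
Hank  | Engineering
Frank | Legal      
Frank | Sales      
Eve   | Engineering
Bob   | Engineering
Alice | Legal      
Frank | Sales      
Hank  | Engineering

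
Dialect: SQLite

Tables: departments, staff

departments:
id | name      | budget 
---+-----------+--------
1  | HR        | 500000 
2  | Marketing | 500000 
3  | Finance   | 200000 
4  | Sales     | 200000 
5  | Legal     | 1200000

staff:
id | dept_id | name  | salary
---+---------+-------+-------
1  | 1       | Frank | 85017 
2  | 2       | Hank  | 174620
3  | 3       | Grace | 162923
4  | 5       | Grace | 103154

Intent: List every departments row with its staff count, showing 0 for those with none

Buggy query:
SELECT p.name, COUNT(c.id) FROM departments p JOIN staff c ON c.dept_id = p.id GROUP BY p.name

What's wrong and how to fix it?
Bug: INNER JOIN drops departments rows that have no matching staff rows

Fix: Use LEFT JOIN so parents without children still appear (COUNT(c.id) gives 0)

Corrected query:
SELECT p.name, COUNT(c.id) FROM departments p LEFT JOIN staff c ON c.dept_id = p.id GROUP BY p.name

Result:
name      | COUNT(c.id)
----------+------------
Finance   | 1          
HR        | 1          
Legal     | 1          
Marketing | 1          
Sales     | 0          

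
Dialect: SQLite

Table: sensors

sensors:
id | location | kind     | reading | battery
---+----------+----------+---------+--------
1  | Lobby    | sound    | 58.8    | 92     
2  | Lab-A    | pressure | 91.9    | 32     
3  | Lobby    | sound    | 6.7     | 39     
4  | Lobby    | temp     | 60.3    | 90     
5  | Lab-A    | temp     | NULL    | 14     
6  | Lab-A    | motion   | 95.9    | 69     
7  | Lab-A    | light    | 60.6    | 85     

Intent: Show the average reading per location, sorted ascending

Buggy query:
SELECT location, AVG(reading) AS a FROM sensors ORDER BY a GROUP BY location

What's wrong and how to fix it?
Bug: GROUP BY must precede ORDER BY

Fix: Reorder: SELECT … FROM … GROUP BY … ORDER BY …

Corrected query:
SELECT location, AVG(reading) AS a FROM sensors GROUP BY location ORDER BY a

Result:
location | a        
---------+----------
Lobby    | 41.933333
Lab-A    | 82.8     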